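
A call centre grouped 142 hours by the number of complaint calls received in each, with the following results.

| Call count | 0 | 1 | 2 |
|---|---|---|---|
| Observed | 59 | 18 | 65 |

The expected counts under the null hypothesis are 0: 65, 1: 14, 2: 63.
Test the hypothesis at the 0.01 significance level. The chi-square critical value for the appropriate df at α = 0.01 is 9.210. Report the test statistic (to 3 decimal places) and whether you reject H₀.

cat         O        E   (O−E)²/E
0          59       65     0.5538
1          18       14     1.1429
2          65       63     0.0635
Sum = 1.760
df = 2. Since 1.760 < 9.210, we do not reject H₀.

1.760; do not reject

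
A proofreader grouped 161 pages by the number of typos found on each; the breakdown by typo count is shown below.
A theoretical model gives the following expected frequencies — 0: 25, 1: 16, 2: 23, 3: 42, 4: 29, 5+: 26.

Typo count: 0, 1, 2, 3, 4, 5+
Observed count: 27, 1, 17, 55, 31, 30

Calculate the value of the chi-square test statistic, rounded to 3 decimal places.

cat         O        E   (O−E)²/E
0          27       25     0.1600
1           1       16    14.0625
2          17       23     1.5652
3          55       42     4.0238
4          31       29     0.1379
5+         30       26     0.6154
Sum = 20.565

20.565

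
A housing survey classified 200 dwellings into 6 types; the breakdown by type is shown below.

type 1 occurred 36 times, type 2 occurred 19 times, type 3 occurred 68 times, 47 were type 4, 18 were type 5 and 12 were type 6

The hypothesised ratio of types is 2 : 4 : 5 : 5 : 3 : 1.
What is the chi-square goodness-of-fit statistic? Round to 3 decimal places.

Ratio total = 20. Expected counts: 200×2/20 = 20, 200×4/20 = 40, 200×5/20 = 50, 200×5/20 = 50, 200×3/20 = 30, 200×1/20 = 10.
type 1: (36 − 20)²/20 = 256/20 = 12.8000
type 2: (19 − 40)²/40 = 441/40 = 11.0250
type 3: (68 − 50)²/50 = 324/50 = 6.4800
type 4: (47 − 50)²/50 = 9/50 = 0.1800
type 5: (18 − 30)²/30 = 144/30 = 4.8000
type 6: (12 − 10)²/10 = 4/10 = 0.4000
Sum = 35.685

35.685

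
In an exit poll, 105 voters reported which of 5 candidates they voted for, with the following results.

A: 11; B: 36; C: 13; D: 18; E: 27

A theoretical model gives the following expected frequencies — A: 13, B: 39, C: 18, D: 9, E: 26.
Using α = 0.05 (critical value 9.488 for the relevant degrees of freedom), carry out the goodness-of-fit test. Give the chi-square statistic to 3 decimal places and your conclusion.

cat         O        E   (O−E)²/E
A          11       13     0.3077
B          36       39     0.2308
C          13       18     1.3889
D          18        9     9.0000
E          27       26     0.0385
Sum = 10.966
df = 4. Since 10.966 > 9.488, we reject H₀.

10.966; reject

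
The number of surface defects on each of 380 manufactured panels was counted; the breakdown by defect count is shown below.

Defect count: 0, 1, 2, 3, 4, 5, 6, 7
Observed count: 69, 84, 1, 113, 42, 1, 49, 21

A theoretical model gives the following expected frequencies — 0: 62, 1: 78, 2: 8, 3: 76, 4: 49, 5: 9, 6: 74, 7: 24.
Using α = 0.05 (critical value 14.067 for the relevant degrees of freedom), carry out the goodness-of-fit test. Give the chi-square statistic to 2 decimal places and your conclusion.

χ² = (69−62)²/62 + (84−78)²/78 + (1−8)²/8 + (113−76)²/76 + (42−49)²/49 + (1−9)²/9 + (49−74)²/74 + (21−24)²/24
   = 0.790 + 0.462 + 6.125 + 18.013 + 1.000 + 7.111 + 8.446 + 0.375
Sum = 42.32
df = 7. Since 42.32 > 14.067, we reject H₀.

42.32; reject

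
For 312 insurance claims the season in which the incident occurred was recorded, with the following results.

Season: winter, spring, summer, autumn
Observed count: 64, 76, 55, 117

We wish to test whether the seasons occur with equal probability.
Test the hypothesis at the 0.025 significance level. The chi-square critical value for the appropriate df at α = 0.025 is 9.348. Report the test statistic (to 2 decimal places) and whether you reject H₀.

28.85; reject

Under H₀ each category has probability 1/4, so each expected count is 312/4 = 78.
winter: (64 − 78)²/78 = 196/78 = 2.513
spring: (76 − 78)²/78 = 4/78 = 0.051
summer: (55 − 78)²/78 = 529/78 = 6.782
autumn: (117 − 78)²/78 = 1521/78 = 19.500
Sum = 28.85
df = 3. Since 28.85 > 9.348, we reject H₀.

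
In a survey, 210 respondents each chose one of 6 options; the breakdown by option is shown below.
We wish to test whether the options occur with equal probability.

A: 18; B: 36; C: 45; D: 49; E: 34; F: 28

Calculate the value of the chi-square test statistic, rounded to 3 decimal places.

Expected count for each of the 6 categories: 210/6 = 35.
A: (18 − 35)²/35 = 289/35 = 8.2571
B: (36 − 35)²/35 = 1/35 = 0.0286
C: (45 − 35)²/35 = 100/35 = 2.8571
D: (49 − 35)²/35 = 196/35 = 5.6000
E: (34 − 35)²/35 = 1/35 = 0.0286
F: (28 − 35)²/35 = 49/35 = 1.4000
Sum = 18.171

18.171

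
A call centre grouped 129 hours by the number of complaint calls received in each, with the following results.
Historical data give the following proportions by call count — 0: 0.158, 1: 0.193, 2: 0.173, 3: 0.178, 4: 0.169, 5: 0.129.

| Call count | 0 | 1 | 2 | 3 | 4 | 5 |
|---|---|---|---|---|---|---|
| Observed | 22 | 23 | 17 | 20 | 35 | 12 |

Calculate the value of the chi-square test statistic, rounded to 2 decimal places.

11.21

Expected counts E_i = n·p_i: 129×0.158 = 20.382, 129×0.193 = 24.897, 129×0.173 = 22.317, 129×0.178 = 22.962, 129×0.169 = 21.801, 129×0.129 = 16.641.
0: (22 − 20.382)²/20.382 = 2.617924/20.382 = 0.128
1: (23 − 24.897)²/24.897 = 3.598609/24.897 = 0.145
2: (17 − 22.317)²/22.317 = 28.270489/22.317 = 1.267
3: (20 − 22.962)²/22.962 = 8.773444/22.962 = 0.382
4: (35 − 21.801)²/21.801 = 174.213601/21.801 = 7.991
5: (12 − 16.641)²/16.641 = 21.538881/16.641 = 1.294
Sum = 11.21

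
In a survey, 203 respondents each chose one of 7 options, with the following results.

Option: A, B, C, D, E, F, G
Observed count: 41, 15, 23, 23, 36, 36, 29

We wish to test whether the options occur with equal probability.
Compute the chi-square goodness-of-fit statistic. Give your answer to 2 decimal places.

17.59

Under H₀ each category has probability 1/7, so each expected count is 203/7 = 29.
χ² = (41−29)²/29 + (15−29)²/29 + (23−29)²/29 + (23−29)²/29 + (36−29)²/29 + (36−29)²/29 + (29−29)²/29
   = 4.966 + 6.759 + 1.241 + 1.241 + 1.690 + 1.690 + 0.000
Sum = 17.59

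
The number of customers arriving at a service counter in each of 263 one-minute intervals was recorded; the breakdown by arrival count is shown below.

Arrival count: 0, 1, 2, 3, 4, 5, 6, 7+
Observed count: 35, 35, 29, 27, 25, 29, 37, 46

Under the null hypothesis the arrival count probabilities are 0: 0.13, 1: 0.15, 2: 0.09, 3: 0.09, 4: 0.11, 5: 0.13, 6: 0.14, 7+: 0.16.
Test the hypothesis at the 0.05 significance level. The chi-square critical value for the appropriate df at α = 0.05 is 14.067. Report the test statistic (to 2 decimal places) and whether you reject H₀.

Expected counts E_i = n·p_i: 263×0.13 = 34.19, 263×0.15 = 39.45, 263×0.09 = 23.67, 263×0.09 = 23.67, 263×0.11 = 28.93, 263×0.13 = 34.19, 263×0.14 = 36.82, 263×0.16 = 42.08.
χ² = (35−34.19)²/34.19 + (35−39.45)²/39.45 + (29−23.67)²/23.67 + (27−23.67)²/23.67 + (25−28.93)²/28.93 + (29−34.19)²/34.19 + (37−36.82)²/36.82 + (46−42.08)²/42.08
   = 0.019 + 0.502 + 1.200 + 0.468 + 0.534 + 0.788 + 0.001 + 0.365
Sum = 3.88
df = 7. Since 3.88 < 14.067, we do not reject H₀.

3.88; do not reject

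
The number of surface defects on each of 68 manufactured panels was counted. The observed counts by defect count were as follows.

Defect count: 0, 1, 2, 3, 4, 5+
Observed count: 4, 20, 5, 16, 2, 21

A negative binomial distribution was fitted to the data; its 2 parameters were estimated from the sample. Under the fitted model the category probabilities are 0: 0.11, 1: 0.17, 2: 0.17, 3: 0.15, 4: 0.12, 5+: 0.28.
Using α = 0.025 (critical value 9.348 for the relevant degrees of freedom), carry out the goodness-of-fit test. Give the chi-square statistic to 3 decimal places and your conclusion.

Expected counts E_i = n·p_i: 68×0.11 = 7.48, 68×0.17 = 11.56, 68×0.17 = 11.56, 68×0.15 = 10.2, 68×0.12 = 8.16, 68×0.28 = 19.04.
0: (4 − 7.48)²/7.48 = 12.1104/7.48 = 1.6190
1: (20 − 11.56)²/11.56 = 71.2336/11.56 = 6.1621
2: (5 − 11.56)²/11.56 = 43.0336/11.56 = 3.7226
3: (16 − 10.2)²/10.2 = 33.64/10.2 = 3.2980
4: (2 − 8.16)²/8.16 = 37.9456/8.16 = 4.6502
5+: (21 − 19.04)²/19.04 = 3.8416/19.04 = 0.2018
Sum = 19.654
df = 3. Since 19.654 > 9.348, we reject H₀.

19.654; reject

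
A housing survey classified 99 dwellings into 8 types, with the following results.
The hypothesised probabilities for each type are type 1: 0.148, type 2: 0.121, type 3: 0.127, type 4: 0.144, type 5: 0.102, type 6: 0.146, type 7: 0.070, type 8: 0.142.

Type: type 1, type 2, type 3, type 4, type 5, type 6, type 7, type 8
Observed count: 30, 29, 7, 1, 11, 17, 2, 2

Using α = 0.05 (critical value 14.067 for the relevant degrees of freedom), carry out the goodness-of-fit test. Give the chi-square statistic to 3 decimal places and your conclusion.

Expected counts E_i = n·p_i: 99×0.148 = 14.652, 99×0.121 = 11.979, 99×0.127 = 12.573, 99×0.144 = 14.256, 99×0.102 = 10.098, 99×0.146 = 14.454, 99×0.070 = 6.93, 99×0.142 = 14.058.
cat         O        E   (O−E)²/E
type 1     30   14.652    16.0771
type 2     29   11.979    24.1852
type 3      7   12.573     2.4702
type 4      1   14.256    12.3261
type 5     11   10.098     0.0806
type 6     17   14.454     0.4485
type 7      2     6.93     3.5072
type 8      2   14.058    10.3425
Sum = 69.437
df = 7. Since 69.437 > 14.067, we reject H₀.

69.437; reject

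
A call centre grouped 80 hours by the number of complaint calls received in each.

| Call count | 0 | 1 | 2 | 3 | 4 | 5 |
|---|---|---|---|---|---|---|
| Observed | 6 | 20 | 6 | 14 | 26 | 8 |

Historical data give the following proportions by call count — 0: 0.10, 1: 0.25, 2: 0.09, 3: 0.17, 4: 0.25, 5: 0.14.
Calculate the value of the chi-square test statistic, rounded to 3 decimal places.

Expected counts E_i = n·p_i: 80×0.10 = 8, 80×0.25 = 20, 80×0.09 = 7.2, 80×0.17 = 13.6, 80×0.25 = 20, 80×0.14 = 11.2.
χ² = (6−8)²/8 + (20−20)²/20 + (6−7.2)²/7.2 + (14−13.6)²/13.6 + (26−20)²/20 + (8−11.2)²/11.2
   = 0.5000 + 0.0000 + 0.2000 + 0.0118 + 1.8000 + 0.9143
Sum = 3.426

3.426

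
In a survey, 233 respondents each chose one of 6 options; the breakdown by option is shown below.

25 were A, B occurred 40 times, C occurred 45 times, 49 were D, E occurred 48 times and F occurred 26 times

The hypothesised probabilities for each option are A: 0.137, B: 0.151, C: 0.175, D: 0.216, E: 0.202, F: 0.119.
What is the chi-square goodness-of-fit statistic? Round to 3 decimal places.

2.759

Expected counts E_i = n·p_i: 233×0.137 = 31.921, 233×0.151 = 35.183, 233×0.175 = 40.775, 233×0.216 = 50.328, 233×0.202 = 47.066, 233×0.119 = 27.727.
χ² = (25−31.921)²/31.921 + (40−35.183)²/35.183 + (45−40.775)²/40.775 + (49−50.328)²/50.328 + (48−47.066)²/47.066 + (26−27.727)²/27.727
   = 1.5006 + 0.6595 + 0.4378 + 0.0350 + 0.0185 + 0.1076
Sum = 2.759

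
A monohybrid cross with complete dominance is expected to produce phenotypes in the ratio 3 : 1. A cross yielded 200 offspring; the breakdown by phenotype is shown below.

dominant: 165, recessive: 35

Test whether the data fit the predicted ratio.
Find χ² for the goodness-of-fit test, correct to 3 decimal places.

Ratio total = 4. Expected counts: 200×3/4 = 150, 200×1/4 = 50.
cat            O        E   (O−E)²/E
dominant     165      150     1.5000
recessive     35       50     4.5000
Sum = 6.000

6.000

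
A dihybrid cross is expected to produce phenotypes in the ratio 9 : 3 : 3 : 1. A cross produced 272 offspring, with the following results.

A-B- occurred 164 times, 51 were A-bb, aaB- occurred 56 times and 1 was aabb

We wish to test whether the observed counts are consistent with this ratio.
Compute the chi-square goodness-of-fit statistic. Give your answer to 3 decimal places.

16.340

Ratio total = 16. Expected counts: 272×9/16 = 153, 272×3/16 = 51, 272×3/16 = 51, 272×1/16 = 17.
χ² = (164−153)²/153 + (51−51)²/51 + (56−51)²/51 + (1−17)²/17
   = 0.7908 + 0.0000 + 0.4902 + 15.0588
Sum = 16.340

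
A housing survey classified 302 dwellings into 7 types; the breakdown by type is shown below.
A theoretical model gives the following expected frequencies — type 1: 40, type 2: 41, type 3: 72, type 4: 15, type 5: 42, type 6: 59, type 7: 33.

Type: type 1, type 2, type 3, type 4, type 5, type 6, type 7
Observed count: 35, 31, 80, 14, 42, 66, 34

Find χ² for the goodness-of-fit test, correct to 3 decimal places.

4.880

χ² = (35−40)²/40 + (31−41)²/41 + (80−72)²/72 + (14−15)²/15 + (42−42)²/42 + (66−59)²/59 + (34−33)²/33
   = 0.6250 + 2.4390 + 0.8889 + 0.0667 + 0.0000 + 0.8305 + 0.0303
Sum = 4.880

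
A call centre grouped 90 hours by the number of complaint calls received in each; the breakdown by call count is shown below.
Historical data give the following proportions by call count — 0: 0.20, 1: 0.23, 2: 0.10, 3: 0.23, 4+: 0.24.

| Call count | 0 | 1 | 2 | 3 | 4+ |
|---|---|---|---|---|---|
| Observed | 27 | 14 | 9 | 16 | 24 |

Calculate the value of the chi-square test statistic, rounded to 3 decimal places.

8.002

Expected counts E_i = n·p_i: 90×0.20 = 18, 90×0.23 = 20.7, 90×0.10 = 9, 90×0.23 = 20.7, 90×0.24 = 21.6.
χ² = (27−18)²/18 + (14−20.7)²/20.7 + (9−9)²/9 + (16−20.7)²/20.7 + (24−21.6)²/21.6
   = 4.5000 + 2.1686 + 0.0000 + 1.0671 + 0.2667
Sum = 8.002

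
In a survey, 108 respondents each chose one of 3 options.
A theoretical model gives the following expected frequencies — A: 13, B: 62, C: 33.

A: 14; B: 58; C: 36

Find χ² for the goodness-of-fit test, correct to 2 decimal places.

A: (14 − 13)²/13 = 1/13 = 0.077
B: (58 − 62)²/62 = 16/62 = 0.258
C: (36 − 33)²/33 = 9/33 = 0.273
Sum = 0.61

0.61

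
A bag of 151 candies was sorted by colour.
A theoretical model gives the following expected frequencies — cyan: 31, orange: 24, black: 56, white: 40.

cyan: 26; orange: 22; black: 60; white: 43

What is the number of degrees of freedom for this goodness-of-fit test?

There are k = 4 categories and no parameters were estimated from the data, so df = 4 − 1 = 3.

3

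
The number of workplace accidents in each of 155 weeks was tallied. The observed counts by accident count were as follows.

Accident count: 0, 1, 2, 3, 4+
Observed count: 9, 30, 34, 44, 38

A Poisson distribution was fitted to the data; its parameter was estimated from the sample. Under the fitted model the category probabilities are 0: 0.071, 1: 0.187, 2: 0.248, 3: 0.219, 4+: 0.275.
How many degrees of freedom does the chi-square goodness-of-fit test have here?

There are k = 5 categories and 1 parameter estimated from the data, so df = 5 − 1 − 1 = 3.

3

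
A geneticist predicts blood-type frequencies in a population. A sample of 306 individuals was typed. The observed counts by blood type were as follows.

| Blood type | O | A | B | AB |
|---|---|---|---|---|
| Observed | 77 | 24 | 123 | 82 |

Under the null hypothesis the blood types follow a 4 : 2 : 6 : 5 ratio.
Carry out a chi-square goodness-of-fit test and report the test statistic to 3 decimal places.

7.142

Ratio total = 17. Expected counts: 306×4/17 = 72, 306×2/17 = 36, 306×6/17 = 108, 306×5/17 = 90.
cat         O        E   (O−E)²/E
O          77       72     0.3472
A          24       36     4.0000
B         123      108     2.0833
AB         82       90     0.7111
Sum = 7.142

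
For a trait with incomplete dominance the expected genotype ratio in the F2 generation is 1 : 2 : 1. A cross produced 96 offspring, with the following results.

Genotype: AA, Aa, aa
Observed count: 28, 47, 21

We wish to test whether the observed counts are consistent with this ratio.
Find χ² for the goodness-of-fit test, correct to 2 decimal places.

1.06

Ratio total = 4. Expected counts: 96×1/4 = 24, 96×2/4 = 48, 96×1/4 = 24.
AA: (28 − 24)²/24 = 16/24 = 0.667
Aa: (47 − 48)²/48 = 1/48 = 0.021
aa: (21 − 24)²/24 = 9/24 = 0.375
Sum = 1.06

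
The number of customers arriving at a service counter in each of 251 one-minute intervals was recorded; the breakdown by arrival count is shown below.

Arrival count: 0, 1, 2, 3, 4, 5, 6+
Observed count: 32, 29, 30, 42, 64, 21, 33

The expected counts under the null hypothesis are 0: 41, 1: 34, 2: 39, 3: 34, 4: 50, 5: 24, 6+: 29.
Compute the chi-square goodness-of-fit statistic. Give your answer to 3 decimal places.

χ² = (32−41)²/41 + (29−34)²/34 + (30−39)²/39 + (42−34)²/34 + (64−50)²/50 + (21−24)²/24 + (33−29)²/29
   = 1.9756 + 0.7353 + 2.0769 + 1.8824 + 3.9200 + 0.3750 + 0.5517
Sum = 11.517

11.517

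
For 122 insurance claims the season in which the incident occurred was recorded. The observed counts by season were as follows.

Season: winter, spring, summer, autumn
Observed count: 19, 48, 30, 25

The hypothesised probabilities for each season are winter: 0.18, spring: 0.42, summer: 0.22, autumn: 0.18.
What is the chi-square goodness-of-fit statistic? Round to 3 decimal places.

Expected counts E_i = n·p_i: 122×0.18 = 21.96, 122×0.42 = 51.24, 122×0.22 = 26.84, 122×0.18 = 21.96.
χ² = (19−21.96)²/21.96 + (48−51.24)²/51.24 + (30−26.84)²/26.84 + (25−21.96)²/21.96
   = 0.3990 + 0.2049 + 0.3720 + 0.4208
Sum = 1.397

1.397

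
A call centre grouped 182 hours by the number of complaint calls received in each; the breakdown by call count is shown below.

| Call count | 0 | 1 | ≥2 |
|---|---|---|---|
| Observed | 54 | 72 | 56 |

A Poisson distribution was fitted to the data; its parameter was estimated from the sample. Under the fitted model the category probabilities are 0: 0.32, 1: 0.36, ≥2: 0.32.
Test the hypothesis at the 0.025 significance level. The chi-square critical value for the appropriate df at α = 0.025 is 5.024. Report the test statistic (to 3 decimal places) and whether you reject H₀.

Expected counts E_i = n·p_i: 182×0.32 = 58.24, 182×0.36 = 65.52, 182×0.32 = 58.24.
0: (54 − 58.24)²/58.24 = 17.9776/58.24 = 0.3087
1: (72 − 65.52)²/65.52 = 41.9904/65.52 = 0.6409
≥2: (56 − 58.24)²/58.24 = 5.0176/58.24 = 0.0862
Sum = 1.036
df = 1. Since 1.036 < 5.024, we do not reject H₀.

1.036; do not reject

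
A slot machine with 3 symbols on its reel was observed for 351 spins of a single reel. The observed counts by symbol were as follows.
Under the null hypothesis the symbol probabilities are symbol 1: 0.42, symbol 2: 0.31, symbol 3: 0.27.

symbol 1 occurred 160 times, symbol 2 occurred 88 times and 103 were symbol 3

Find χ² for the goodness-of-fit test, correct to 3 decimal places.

Expected counts E_i = n·p_i: 351×0.42 = 147.42, 351×0.31 = 108.81, 351×0.27 = 94.77.
symbol 1: (160 − 147.42)²/147.42 = 158.2564/147.42 = 1.0735
symbol 2: (88 − 108.81)²/108.81 = 433.0561/108.81 = 3.9799
symbol 3: (103 − 94.77)²/94.77 = 67.7329/94.77 = 0.7147
Sum = 5.768

5.768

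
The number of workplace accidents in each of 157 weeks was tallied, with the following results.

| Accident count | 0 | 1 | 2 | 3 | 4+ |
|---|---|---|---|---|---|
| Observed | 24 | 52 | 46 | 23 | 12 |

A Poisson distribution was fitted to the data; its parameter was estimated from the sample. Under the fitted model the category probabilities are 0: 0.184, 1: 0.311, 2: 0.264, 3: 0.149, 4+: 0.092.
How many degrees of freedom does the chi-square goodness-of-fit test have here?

There are k = 5 categories and 1 parameter estimated from the data, so df = 5 − 1 − 1 = 3.

3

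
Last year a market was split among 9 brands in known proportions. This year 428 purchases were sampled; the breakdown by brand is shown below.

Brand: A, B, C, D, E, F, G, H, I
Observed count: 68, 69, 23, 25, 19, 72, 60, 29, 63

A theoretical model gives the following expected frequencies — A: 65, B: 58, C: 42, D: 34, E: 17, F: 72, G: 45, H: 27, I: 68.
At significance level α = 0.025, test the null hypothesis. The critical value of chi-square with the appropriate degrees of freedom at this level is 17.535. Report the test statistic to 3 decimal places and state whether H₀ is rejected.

18.953; reject

χ² = (68−65)²/65 + (69−58)²/58 + (23−42)²/42 + (25−34)²/34 + (19−17)²/17 + (72−72)²/72 + (60−45)²/45 + (29−27)²/27 + (63−68)²/68
   = 0.1385 + 2.0862 + 8.5952 + 2.3824 + 0.2353 + 0.0000 + 5.0000 + 0.1481 + 0.3676
Sum = 18.953
df = 8. Since 18.953 > 17.535, we reject H₀.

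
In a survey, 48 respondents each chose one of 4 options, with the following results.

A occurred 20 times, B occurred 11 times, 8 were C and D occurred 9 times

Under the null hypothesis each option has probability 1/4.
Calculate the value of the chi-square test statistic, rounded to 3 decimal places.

7.500

Expected count for each of the 4 categories: 48/4 = 12.
χ² = (20−12)²/12 + (11−12)²/12 + (8−12)²/12 + (9−12)²/12
   = 5.3333 + 0.0833 + 1.3333 + 0.7500
Sum = 7.500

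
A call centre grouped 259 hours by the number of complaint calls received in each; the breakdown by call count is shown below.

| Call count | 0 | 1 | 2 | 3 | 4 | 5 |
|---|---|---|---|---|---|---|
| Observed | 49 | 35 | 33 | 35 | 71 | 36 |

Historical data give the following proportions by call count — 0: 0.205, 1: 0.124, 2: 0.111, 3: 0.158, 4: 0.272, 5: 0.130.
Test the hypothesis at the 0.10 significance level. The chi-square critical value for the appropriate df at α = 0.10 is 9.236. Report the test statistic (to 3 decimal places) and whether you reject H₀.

Expected counts E_i = n·p_i: 259×0.205 = 53.095, 259×0.124 = 32.116, 259×0.111 = 28.749, 259×0.158 = 40.922, 259×0.272 = 70.448, 259×0.130 = 33.67.
χ² = (49−53.095)²/53.095 + (35−32.116)²/32.116 + (33−28.749)²/28.749 + (35−40.922)²/40.922 + (71−70.448)²/70.448 + (36−33.67)²/33.67
   = 0.3158 + 0.2590 + 0.6286 + 0.8570 + 0.0043 + 0.1612
Sum = 2.226
df = 5. Since 2.226 < 9.236, we do not reject H₀.

2.226; do not reject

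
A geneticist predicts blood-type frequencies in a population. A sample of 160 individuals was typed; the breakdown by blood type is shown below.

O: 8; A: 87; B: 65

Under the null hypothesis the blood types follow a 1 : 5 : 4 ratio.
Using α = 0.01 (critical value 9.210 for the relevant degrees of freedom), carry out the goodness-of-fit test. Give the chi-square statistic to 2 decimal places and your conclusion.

Ratio total = 10. Expected counts: 160×1/10 = 16, 160×5/10 = 80, 160×4/10 = 64.
χ² = (8−16)²/16 + (87−80)²/80 + (65−64)²/64
   = 4.000 + 0.613 + 0.016
Sum = 4.63
df = 2. Since 4.63 < 9.210, we do not reject H₀.

4.63; do not reject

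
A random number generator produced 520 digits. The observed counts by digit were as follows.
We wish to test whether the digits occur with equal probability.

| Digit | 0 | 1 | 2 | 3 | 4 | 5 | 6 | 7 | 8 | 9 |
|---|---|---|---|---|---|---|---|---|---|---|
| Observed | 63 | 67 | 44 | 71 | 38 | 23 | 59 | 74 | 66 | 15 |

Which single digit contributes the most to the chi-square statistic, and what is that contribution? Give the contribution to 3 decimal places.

9, 26.327

Under H₀ each category has probability 1/10, so each expected count is 520/10 = 52.
cat         O        E   (O−E)²/E
0          63       52     2.3269
1          67       52     4.3269
2          44       52     1.2308
3          71       52     6.9423
4          38       52     3.7692
5          23       52    16.1731
6          59       52     0.9423
7          74       52     9.3077
8          66       52     3.7692
9          15       52    26.3269
The largest term is for 9: 26.327.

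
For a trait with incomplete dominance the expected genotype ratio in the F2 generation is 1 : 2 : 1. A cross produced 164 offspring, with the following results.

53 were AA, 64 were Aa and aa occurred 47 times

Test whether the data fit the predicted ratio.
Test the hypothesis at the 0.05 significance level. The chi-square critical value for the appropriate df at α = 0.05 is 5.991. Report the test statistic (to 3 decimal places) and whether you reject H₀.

8.341; reject

Ratio total = 4. Expected counts: 164×1/4 = 41, 164×2/4 = 82, 164×1/4 = 41.
cat         O        E   (O−E)²/E
AA         53       41     3.5122
Aa         64       82     3.9512
aa         47       41     0.8780
Sum = 8.341
df = 2. Since 8.341 > 5.991, we reject H₀.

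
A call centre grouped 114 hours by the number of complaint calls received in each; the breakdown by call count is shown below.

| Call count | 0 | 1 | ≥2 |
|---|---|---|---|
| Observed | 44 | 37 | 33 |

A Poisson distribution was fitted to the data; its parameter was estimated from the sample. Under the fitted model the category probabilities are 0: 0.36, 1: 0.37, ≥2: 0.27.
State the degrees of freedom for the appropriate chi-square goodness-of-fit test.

There are k = 3 categories and 1 parameter estimated from the data, so df = 3 − 1 − 1 = 1.

1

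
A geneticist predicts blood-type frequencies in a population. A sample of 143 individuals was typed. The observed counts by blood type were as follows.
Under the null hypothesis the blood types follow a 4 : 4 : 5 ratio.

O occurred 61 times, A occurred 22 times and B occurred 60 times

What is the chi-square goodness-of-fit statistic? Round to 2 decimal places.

18.02

Ratio total = 13. Expected counts: 143×4/13 = 44, 143×4/13 = 44, 143×5/13 = 55.
cat         O        E   (O−E)²/E
O          61       44      6.568
A          22       44     11.000
B          60       55      0.455
Sum = 18.02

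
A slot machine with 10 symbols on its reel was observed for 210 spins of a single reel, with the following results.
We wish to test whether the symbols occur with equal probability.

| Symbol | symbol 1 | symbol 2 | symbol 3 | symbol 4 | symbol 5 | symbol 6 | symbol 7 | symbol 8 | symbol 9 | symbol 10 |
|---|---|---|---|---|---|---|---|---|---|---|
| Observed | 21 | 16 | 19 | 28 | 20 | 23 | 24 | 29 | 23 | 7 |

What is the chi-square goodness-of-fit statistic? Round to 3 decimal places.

Under H₀ each category has probability 1/10, so each expected count is 210/10 = 21.
χ² = (21−21)²/21 + (16−21)²/21 + (19−21)²/21 + (28−21)²/21 + (20−21)²/21 + (23−21)²/21 + (24−21)²/21 + (29−21)²/21 + (23−21)²/21 + (7−21)²/21
   = 0.0000 + 1.1905 + 0.1905 + 2.3333 + 0.0476 + 0.1905 + 0.4286 + 3.0476 + 0.1905 + 9.3333
Sum = 16.952

16.952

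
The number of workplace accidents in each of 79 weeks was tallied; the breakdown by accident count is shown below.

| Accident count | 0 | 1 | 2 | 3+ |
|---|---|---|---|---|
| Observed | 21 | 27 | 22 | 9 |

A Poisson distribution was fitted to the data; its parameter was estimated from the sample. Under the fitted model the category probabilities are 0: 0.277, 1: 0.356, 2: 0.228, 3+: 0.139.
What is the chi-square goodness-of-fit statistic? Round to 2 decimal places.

Expected counts E_i = n·p_i: 79×0.277 = 21.883, 79×0.356 = 28.124, 79×0.228 = 18.012, 79×0.139 = 10.981.
0: (21 − 21.883)²/21.883 = 0.779689/21.883 = 0.036
1: (27 − 28.124)²/28.124 = 1.263376/28.124 = 0.045
2: (22 − 18.012)²/18.012 = 15.904144/18.012 = 0.883
3+: (9 − 10.981)²/10.981 = 3.924361/10.981 = 0.357
Sum = 1.32

1.32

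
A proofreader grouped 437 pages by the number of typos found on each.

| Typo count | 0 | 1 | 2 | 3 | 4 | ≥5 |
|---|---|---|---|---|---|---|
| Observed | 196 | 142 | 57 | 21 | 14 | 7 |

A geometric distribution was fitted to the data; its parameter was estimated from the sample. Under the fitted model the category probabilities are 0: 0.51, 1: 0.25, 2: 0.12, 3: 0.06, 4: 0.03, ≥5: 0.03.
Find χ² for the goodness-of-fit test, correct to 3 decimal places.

17.401

Expected counts E_i = n·p_i: 437×0.51 = 222.87, 437×0.25 = 109.25, 437×0.12 = 52.44, 437×0.06 = 26.22, 437×0.03 = 13.11, 437×0.03 = 13.11.
χ² = (196−222.87)²/222.87 + (142−109.25)²/109.25 + (57−52.44)²/52.44 + (21−26.22)²/26.22 + (14−13.11)²/13.11 + (7−13.11)²/13.11
   = 3.2395 + 9.8175 + 0.3965 + 1.0392 + 0.0604 + 2.8476
Sum = 17.401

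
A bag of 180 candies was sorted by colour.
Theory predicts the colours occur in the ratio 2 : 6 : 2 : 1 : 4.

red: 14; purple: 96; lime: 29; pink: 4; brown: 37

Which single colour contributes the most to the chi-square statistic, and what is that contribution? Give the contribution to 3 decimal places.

purple, 8.000

Ratio total = 15. Expected counts: 180×2/15 = 24, 180×6/15 = 72, 180×2/15 = 24, 180×1/15 = 12, 180×4/15 = 48.
red: (14 − 24)²/24 = 100/24 = 4.1667
purple: (96 − 72)²/72 = 576/72 = 8.0000
lime: (29 − 24)²/24 = 25/24 = 1.0417
pink: (4 − 12)²/12 = 64/12 = 5.3333
brown: (37 − 48)²/48 = 121/48 = 2.5208
The largest term is for purple: 8.000.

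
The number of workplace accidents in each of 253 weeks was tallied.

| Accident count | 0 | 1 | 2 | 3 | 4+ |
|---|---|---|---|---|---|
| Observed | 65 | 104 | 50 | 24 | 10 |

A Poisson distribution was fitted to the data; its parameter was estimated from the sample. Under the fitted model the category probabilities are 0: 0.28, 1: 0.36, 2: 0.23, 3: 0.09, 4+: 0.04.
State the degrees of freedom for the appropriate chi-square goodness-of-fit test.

There are k = 5 categories and 1 parameter estimated from the data, so df = 5 − 1 − 1 = 3.

3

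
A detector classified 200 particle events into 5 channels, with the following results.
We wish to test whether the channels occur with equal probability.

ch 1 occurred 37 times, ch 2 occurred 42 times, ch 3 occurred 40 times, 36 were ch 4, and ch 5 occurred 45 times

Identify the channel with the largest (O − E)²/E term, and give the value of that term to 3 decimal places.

ch 5, 0.625

Expected count for each of the 5 categories: 200/5 = 40.
ch 1: (37 − 40)²/40 = 9/40 = 0.2250
ch 2: (42 − 40)²/40 = 4/40 = 0.1000
ch 3: (40 − 40)²/40 = 0/40 = 0.0000
ch 4: (36 − 40)²/40 = 16/40 = 0.4000
ch 5: (45 − 40)²/40 = 25/40 = 0.6250
The largest term is for ch 5: 0.625.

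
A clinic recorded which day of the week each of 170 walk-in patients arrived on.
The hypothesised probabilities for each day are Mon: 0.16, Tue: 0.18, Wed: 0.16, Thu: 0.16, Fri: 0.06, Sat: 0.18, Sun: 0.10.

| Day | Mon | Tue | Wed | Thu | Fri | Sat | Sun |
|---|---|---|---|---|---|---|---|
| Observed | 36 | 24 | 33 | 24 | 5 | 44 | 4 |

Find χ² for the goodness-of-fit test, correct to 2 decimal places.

24.34

Expected counts E_i = n·p_i: 170×0.16 = 27.2, 170×0.18 = 30.6, 170×0.16 = 27.2, 170×0.16 = 27.2, 170×0.06 = 10.2, 170×0.18 = 30.6, 170×0.10 = 17.
cat         O        E   (O−E)²/E
Mon        36     27.2      2.847
Tue        24     30.6      1.424
Wed        33     27.2      1.237
Thu        24     27.2      0.376
Fri         5     10.2      2.651
Sat        44     30.6      5.868
Sun         4       17      9.941
Sum = 24.34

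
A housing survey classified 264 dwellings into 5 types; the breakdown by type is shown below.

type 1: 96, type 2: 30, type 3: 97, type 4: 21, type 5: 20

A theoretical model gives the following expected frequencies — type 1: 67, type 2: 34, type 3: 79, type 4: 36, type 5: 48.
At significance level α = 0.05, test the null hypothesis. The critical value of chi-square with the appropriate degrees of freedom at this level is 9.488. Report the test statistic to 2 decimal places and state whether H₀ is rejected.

39.71; reject

cat         O        E   (O−E)²/E
type 1     96       67     12.552
type 2     30       34      0.471
type 3     97       79      4.101
type 4     21       36      6.250
type 5     20       48     16.333
Sum = 39.71
df = 4. Since 39.71 > 9.488, we reject H₀.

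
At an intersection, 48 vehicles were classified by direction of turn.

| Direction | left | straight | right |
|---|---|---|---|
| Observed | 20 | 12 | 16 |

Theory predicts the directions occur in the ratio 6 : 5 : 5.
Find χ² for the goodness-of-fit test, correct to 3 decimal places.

Ratio total = 16. Expected counts: 48×6/16 = 18, 48×5/16 = 15, 48×5/16 = 15.
left: (20 − 18)²/18 = 4/18 = 0.2222
straight: (12 − 15)²/15 = 9/15 = 0.6000
right: (16 − 15)²/15 = 1/15 = 0.0667
Sum = 0.889

0.889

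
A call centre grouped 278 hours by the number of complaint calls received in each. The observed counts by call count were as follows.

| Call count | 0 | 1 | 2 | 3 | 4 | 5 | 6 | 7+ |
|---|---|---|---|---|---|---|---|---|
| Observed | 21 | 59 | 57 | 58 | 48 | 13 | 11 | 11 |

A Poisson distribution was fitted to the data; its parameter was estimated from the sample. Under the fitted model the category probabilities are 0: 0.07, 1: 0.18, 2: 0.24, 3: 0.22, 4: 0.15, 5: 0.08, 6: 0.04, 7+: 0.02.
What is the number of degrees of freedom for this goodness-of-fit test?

6

There are k = 8 categories and 1 parameter estimated from the data, so df = 8 − 1 − 1 = 6.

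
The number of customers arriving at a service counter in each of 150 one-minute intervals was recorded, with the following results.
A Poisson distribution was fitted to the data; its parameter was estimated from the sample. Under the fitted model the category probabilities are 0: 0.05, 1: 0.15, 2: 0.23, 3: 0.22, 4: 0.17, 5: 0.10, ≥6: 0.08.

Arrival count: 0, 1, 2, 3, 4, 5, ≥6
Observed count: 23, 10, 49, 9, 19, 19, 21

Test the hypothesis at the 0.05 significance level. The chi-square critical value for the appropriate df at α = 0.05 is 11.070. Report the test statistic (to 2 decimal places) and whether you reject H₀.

72.00; reject

Expected counts E_i = n·p_i: 150×0.05 = 7.5, 150×0.15 = 22.5, 150×0.23 = 34.5, 150×0.22 = 33, 150×0.17 = 25.5, 150×0.10 = 15, 150×0.08 = 12.
cat         O        E   (O−E)²/E
0          23      7.5     32.033
1          10     22.5      6.944
2          49     34.5      6.094
3           9       33     17.455
4          19     25.5      1.657
5          19       15      1.067
≥6         21       12      6.750
Sum = 72.00
df = 5. Since 72.00 > 11.070, we reject H₀.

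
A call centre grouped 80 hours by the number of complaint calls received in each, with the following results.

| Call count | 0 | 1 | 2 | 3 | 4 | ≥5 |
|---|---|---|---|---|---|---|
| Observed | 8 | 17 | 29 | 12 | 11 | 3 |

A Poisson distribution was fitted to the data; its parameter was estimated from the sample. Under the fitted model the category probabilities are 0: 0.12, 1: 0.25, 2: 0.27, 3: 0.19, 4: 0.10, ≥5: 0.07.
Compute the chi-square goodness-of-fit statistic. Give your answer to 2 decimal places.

6.26

Expected counts E_i = n·p_i: 80×0.12 = 9.6, 80×0.25 = 20, 80×0.27 = 21.6, 80×0.19 = 15.2, 80×0.10 = 8, 80×0.07 = 5.6.
cat         O        E   (O−E)²/E
0           8      9.6      0.267
1          17       20      0.450
2          29     21.6      2.535
3          12     15.2      0.674
4          11        8      1.125
≥5          3      5.6      1.207
Sum = 6.26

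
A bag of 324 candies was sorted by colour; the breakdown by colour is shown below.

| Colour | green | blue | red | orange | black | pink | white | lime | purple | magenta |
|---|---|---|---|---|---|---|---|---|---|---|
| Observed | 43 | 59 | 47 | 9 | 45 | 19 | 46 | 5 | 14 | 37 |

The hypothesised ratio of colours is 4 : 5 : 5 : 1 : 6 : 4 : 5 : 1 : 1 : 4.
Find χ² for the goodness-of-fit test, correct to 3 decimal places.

Ratio total = 36. Expected counts: 324×4/36 = 36, 324×5/36 = 45, 324×5/36 = 45, 324×1/36 = 9, 324×6/36 = 54, 324×4/36 = 36, 324×5/36 = 45, 324×1/36 = 9, 324×1/36 = 9, 324×4/36 = 36.
green: (43 − 36)²/36 = 49/36 = 1.3611
blue: (59 − 45)²/45 = 196/45 = 4.3556
red: (47 − 45)²/45 = 4/45 = 0.0889
orange: (9 − 9)²/9 = 0/9 = 0.0000
black: (45 − 54)²/54 = 81/54 = 1.5000
pink: (19 − 36)²/36 = 289/36 = 8.0278
white: (46 − 45)²/45 = 1/45 = 0.0222
lime: (5 − 9)²/9 = 16/9 = 1.7778
purple: (14 − 9)²/9 = 25/9 = 2.7778
magenta: (37 − 36)²/36 = 1/36 = 0.0278
Sum = 19.939

19.939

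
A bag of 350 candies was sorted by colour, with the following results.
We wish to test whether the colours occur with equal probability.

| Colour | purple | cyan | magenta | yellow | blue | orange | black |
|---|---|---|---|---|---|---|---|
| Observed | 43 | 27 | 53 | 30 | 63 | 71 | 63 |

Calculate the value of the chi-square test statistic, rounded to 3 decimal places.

Expected count for each of the 7 categories: 350/7 = 50.
χ² = (43−50)²/50 + (27−50)²/50 + (53−50)²/50 + (30−50)²/50 + (63−50)²/50 + (71−50)²/50 + (63−50)²/50
   = 0.9800 + 10.5800 + 0.1800 + 8.0000 + 3.3800 + 8.8200 + 3.3800
Sum = 35.320

35.320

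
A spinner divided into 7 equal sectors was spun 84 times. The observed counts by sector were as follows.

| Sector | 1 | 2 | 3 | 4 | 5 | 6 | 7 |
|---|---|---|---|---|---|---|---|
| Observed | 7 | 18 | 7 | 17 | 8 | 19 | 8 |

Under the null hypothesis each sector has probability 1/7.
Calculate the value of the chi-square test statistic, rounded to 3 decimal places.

16.000

Under H₀ each category has probability 1/7, so each expected count is 84/7 = 12.
1: (7 − 12)²/12 = 25/12 = 2.0833
2: (18 − 12)²/12 = 36/12 = 3.0000
3: (7 − 12)²/12 = 25/12 = 2.0833
4: (17 − 12)²/12 = 25/12 = 2.0833
5: (8 − 12)²/12 = 16/12 = 1.3333
6: (19 − 12)²/12 = 49/12 = 4.0833
7: (8 − 12)²/12 = 16/12 = 1.3333
Sum = 16.000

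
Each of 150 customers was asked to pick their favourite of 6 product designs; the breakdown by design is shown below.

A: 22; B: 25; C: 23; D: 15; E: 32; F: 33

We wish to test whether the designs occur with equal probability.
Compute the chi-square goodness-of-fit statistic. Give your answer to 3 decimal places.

Under H₀ each category has probability 1/6, so each expected count is 150/6 = 25.
χ² = (22−25)²/25 + (25−25)²/25 + (23−25)²/25 + (15−25)²/25 + (32−25)²/25 + (33−25)²/25
   = 0.3600 + 0.0000 + 0.1600 + 4.0000 + 1.9600 + 2.5600
Sum = 9.040

9.040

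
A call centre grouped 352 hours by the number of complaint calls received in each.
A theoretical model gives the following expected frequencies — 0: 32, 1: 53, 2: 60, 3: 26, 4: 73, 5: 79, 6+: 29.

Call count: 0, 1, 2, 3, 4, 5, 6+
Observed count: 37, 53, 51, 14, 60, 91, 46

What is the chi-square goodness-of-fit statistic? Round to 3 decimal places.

χ² = (37−32)²/32 + (53−53)²/53 + (51−60)²/60 + (14−26)²/26 + (60−73)²/73 + (91−79)²/79 + (46−29)²/29
   = 0.7813 + 0.0000 + 1.3500 + 5.5385 + 2.3151 + 1.8228 + 9.9655
Sum = 21.773

21.773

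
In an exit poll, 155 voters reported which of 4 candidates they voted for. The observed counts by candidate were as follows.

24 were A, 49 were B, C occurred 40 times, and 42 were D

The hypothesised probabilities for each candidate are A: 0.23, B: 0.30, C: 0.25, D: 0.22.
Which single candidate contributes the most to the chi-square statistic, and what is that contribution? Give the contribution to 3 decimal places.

Expected counts E_i = n·p_i: 155×0.23 = 35.65, 155×0.30 = 46.5, 155×0.25 = 38.75, 155×0.22 = 34.1.
cat         O        E   (O−E)²/E
A          24    35.65     3.8071
B          49     46.5     0.1344
C          40    38.75     0.0403
D          42     34.1     1.8302
The largest term is for A: 3.807.

A, 3.807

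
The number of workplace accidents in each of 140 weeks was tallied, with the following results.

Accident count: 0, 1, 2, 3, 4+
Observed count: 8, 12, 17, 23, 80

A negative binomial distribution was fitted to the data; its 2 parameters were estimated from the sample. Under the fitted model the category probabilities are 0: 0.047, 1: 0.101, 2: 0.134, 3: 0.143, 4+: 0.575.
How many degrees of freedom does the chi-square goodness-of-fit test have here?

There are k = 5 categories and 2 parameters estimated from the data, so df = 5 − 1 − 2 = 2.

2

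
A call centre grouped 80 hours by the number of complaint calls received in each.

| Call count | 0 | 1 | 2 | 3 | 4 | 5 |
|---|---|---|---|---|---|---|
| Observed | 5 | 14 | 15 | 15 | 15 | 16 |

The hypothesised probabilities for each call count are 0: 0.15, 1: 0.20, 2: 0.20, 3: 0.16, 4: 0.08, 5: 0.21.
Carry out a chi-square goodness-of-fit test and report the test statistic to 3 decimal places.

16.368

Expected counts E_i = n·p_i: 80×0.15 = 12, 80×0.20 = 16, 80×0.20 = 16, 80×0.16 = 12.8, 80×0.08 = 6.4, 80×0.21 = 16.8.
cat         O        E   (O−E)²/E
0           5       12     4.0833
1          14       16     0.2500
2          15       16     0.0625
3          15     12.8     0.3781
4          15      6.4    11.5563
5          16     16.8     0.0381
Sum = 16.368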